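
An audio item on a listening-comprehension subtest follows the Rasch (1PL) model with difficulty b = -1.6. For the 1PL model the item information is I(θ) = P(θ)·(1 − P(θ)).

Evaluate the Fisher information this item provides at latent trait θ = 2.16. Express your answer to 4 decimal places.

0.0222

P = 1/(1+e^{-3.7600}) = 0.9772
P(1−P) = 0.9772 × 0.0228 = 0.0222
I = P(1−P) = 0.02224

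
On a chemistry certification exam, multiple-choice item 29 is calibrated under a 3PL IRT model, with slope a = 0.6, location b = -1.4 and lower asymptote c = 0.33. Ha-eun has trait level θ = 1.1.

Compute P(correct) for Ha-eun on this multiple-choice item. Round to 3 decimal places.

P(θ) = c + (1 − c) · 1 / (1 + exp(−a(θ − b)))
Exponent: 0.6 × (1.1 − (-1.4)) = 1.5000
1/(1 + e^{-1.5000}) = 0.8176
P = 0.33 + 0.67 × 0.8176 = 0.8778

0.878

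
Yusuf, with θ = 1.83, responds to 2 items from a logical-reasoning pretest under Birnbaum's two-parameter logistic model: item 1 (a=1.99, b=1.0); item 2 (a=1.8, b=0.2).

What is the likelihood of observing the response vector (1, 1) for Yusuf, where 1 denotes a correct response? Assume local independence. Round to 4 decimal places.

0.7967

P(θ) = 1 / (1 + exp(−a(θ − b)))
P_1 = 1/(1+e^{-1.6517}) = 0.8391
P_2 = 1/(1+e^{-2.9340}) = 0.9495
L = P_1 × P_2 = 0.8391 × 0.9495 = 0.79675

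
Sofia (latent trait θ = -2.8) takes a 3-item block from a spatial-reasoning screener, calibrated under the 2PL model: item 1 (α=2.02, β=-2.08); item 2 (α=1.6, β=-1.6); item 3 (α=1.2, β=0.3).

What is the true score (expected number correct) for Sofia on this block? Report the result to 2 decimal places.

P(θ) = 1 / (1 + exp(−α(θ − β)))
P_1 = 1/(1+e^{1.4544}) = 0.1893
P_2 = 1/(1+e^{1.9200}) = 0.1279
P_3 = 1/(1+e^{3.7200}) = 0.0237
E[score] = 0.1893 + 0.1279 + 0.0237 = 0.3408

0.34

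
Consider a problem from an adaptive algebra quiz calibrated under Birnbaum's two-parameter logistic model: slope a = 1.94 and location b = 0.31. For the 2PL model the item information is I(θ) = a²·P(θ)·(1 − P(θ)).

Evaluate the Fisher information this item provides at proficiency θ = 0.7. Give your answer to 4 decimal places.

P = 1/(1+e^{-0.7566}) = 0.6806
P(1−P) = 0.6806 × 0.3194 = 0.2174
I = a² × P(1−P) = 1.94² × 0.2174 = 0.81812

0.8181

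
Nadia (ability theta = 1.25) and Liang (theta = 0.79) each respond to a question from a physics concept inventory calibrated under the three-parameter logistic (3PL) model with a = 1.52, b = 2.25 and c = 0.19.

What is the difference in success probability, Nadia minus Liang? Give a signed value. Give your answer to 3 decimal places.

P(theta) = c + (1 − c) · 1 / (1 + exp(−a(theta − b)))
P(Nadia) = 0.3354  [exponent -1.5200]
P(Liang) = 0.2694  [exponent -2.2192]
Difference = 0.3354 − 0.2694 = 0.0660

0.066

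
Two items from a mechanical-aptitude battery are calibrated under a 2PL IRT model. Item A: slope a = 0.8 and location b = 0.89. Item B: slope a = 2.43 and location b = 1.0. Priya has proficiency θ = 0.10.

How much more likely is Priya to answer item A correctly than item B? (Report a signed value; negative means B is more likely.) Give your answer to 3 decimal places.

0.246

P(θ) = 1 / (1 + exp(−a(θ − b)))
P_A = 0.3471
P_B = 0.1009
P_A − P_B = 0.2461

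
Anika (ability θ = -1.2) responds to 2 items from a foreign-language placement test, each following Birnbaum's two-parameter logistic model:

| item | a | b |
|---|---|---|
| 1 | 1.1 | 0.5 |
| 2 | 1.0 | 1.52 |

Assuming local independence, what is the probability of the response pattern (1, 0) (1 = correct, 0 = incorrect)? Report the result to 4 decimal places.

0.1253

P(θ) = 1 / (1 + exp(−a(θ − b)))
P_1 = 1/(1+e^{1.8700}) = 0.1335
P_2 = 1/(1+e^{2.7200}) = 0.0618
L = P_1 × (1−P_2) = 0.1335 × 0.9382 = 0.12529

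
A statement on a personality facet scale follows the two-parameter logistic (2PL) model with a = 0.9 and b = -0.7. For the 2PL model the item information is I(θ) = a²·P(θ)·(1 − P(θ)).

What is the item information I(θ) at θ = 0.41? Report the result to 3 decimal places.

P = 1/(1+e^{-0.9990}) = 0.7309
P(1−P) = 0.7309 × 0.2691 = 0.1967
I = a² × P(1−P) = 0.9² × 0.1967 = 0.15933

0.159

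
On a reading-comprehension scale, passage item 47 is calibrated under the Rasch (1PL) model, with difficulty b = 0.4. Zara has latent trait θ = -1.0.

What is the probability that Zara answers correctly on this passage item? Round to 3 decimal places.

0.198

P(θ) = 1 / (1 + exp(−(θ − b)))
Exponent: (-1.0 − 0.4) = -1.4000
1/(1 + e^{1.4000}) = 0.1978
P = 0.1978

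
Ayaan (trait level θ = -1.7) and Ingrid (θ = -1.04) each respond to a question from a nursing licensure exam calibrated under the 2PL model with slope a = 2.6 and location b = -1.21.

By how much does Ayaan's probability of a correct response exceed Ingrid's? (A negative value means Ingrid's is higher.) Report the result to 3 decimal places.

P(θ) = 1 / (1 + exp(−a(θ − b)))
P(Ayaan) = 0.2186  [exponent -1.2740]
P(Ingrid) = 0.6087  [exponent 0.4420]
Difference = 0.2186 − 0.6087 = -0.3902

-0.390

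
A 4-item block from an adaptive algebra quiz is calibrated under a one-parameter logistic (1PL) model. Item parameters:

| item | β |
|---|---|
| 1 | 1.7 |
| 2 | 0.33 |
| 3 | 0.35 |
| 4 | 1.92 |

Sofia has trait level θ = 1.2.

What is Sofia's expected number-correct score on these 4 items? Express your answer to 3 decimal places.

2.110

P(θ) = 1 / (1 + exp(−(θ − β)))
P_1 = 1/(1+e^{0.5000}) = 0.3775
P_2 = 1/(1+e^{-0.8700}) = 0.7047
P_3 = 1/(1+e^{-0.8500}) = 0.7006
P_4 = 1/(1+e^{0.7200}) = 0.3274
E[score] = 0.3775 + 0.7047 + 0.7006 + 0.3274 = 2.1102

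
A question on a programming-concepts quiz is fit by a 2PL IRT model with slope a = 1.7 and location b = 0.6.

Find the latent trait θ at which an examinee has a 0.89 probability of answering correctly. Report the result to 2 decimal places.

P(θ) = 1 / (1 + exp(−a(θ − b)))
logit = ln(0.8900/0.1100) = 2.0907
θ = b + logit/(a) = 0.6 + 2.0907/1.7000 = 1.8298

1.83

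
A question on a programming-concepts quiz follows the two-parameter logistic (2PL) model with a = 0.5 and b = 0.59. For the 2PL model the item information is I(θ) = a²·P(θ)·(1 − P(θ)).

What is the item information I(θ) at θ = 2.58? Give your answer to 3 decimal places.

P = 1/(1+e^{-0.9950}) = 0.7301
P(1−P) = 0.7301 × 0.2699 = 0.1971
I = a² × P(1−P) = 0.5² × 0.1971 = 0.04927

0.049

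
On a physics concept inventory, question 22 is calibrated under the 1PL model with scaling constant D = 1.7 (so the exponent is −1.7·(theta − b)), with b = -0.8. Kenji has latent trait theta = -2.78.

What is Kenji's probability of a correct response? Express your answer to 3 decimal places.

0.033

P(theta) = 1 / (1 + exp(−D·(theta − b)))
Exponent: 1.7 × (-2.78 − (-0.8)) = -3.3660
1/(1 + e^{3.3660}) = 0.0334
P = 0.0334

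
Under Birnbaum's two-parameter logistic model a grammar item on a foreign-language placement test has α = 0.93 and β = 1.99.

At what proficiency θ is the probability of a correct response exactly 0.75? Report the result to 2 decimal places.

P(θ) = 1 / (1 + exp(−α(θ − β)))
logit = ln(0.7500/0.2500) = 1.0986
θ = β + logit/(α) = 1.99 + 1.0986/0.9300 = 3.1713

3.17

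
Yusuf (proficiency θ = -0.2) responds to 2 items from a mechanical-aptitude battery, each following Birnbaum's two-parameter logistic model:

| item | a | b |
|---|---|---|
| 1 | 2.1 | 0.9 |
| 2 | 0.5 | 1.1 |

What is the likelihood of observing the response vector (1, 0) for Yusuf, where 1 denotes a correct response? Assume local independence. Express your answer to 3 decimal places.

P(θ) = 1 / (1 + exp(−a(θ − b)))
P_1 = 1/(1+e^{2.3100}) = 0.0903
P_2 = 1/(1+e^{0.6500}) = 0.3430
L = P_1 × (1−P_2) = 0.0903 × 0.6570 = 0.05933

0.059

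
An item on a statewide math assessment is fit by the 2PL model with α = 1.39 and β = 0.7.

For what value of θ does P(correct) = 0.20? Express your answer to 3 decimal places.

P(θ) = 1 / (1 + exp(−α(θ − β)))
logit = ln(0.2000/0.8000) = -1.3863
θ = β + logit/(α) = 0.7 + (-1.3863)/1.3900 = -0.2973

-0.297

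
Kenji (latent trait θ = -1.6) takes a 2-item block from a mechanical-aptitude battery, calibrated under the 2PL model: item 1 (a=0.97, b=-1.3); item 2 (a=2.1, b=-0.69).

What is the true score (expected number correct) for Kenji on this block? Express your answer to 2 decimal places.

0.56

P(θ) = 1 / (1 + exp(−a(θ − b)))
P_1 = 1/(1+e^{0.2910}) = 0.4278
P_2 = 1/(1+e^{1.9110}) = 0.1289
E[score] = 0.4278 + 0.1289 = 0.5566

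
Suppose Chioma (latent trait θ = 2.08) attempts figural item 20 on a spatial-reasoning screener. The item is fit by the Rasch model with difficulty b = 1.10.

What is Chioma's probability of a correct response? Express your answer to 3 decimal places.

P(θ) = 1 / (1 + exp(−(θ − b)))
Exponent: (2.08 − 1.10) = 0.9800
1/(1 + e^{-0.9800}) = 0.7271
P = 0.7271

0.727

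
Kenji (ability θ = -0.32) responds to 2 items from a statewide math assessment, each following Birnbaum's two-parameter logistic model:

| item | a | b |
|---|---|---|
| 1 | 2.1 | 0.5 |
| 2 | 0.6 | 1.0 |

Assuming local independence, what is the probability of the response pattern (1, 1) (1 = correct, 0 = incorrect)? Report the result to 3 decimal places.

P(θ) = 1 / (1 + exp(−a(θ − b)))
P_1 = 1/(1+e^{1.7220}) = 0.1516
P_2 = 1/(1+e^{0.7920}) = 0.3117
L = P_1 × P_2 = 0.1516 × 0.3117 = 0.04726

0.047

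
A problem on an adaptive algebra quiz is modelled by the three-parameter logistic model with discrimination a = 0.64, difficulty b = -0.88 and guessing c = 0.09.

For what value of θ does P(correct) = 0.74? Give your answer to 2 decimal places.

0.55

P(θ) = c + (1 − c) · 1 / (1 + exp(−a(θ − b)))
Remove guessing floor: (0.74 − 0.09)/(1 − 0.09) = 0.7143
logit = ln(0.7143/0.2857) = 0.9163
θ = b + logit/(a) = -0.88 + 0.9163/0.6400 = 0.5517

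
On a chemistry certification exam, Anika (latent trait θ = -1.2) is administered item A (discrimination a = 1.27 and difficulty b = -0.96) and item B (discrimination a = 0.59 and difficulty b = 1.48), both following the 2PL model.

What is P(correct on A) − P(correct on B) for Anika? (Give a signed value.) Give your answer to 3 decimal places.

0.254

P(θ) = 1 / (1 + exp(−a(θ − b)))
P_A = 0.4244
P_B = 0.1706
P_A − P_B = 0.2538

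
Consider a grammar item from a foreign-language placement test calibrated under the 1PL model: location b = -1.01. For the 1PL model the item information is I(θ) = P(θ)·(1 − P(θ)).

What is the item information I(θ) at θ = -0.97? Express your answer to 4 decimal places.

0.2499

P = 1/(1+e^{-0.0400}) = 0.5100
P(1−P) = 0.5100 × 0.4900 = 0.2499
I = P(1−P) = 0.24990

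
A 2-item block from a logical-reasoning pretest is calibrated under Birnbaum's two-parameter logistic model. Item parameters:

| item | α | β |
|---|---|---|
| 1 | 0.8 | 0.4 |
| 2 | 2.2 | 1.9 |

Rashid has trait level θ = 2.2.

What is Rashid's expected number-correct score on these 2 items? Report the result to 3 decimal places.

1.468

P(θ) = 1 / (1 + exp(−α(θ − β)))
P_1 = 1/(1+e^{-1.4400}) = 0.8085
P_2 = 1/(1+e^{-0.6600}) = 0.6593
E[score] = 0.8085 + 0.6593 = 1.4677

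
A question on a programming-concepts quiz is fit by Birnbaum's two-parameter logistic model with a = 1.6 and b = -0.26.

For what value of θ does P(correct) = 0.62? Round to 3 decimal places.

0.046

P(θ) = 1 / (1 + exp(−a(θ − b)))
logit = ln(0.6200/0.3800) = 0.4895
θ = b + logit/(a) = -0.26 + 0.4895/1.6000 = 0.0460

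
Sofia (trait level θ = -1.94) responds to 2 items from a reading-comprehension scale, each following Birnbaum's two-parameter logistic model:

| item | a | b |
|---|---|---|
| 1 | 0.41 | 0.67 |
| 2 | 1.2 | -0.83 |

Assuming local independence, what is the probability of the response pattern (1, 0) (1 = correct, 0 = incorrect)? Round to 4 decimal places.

0.2021

P(θ) = 1 / (1 + exp(−a(θ − b)))
P_1 = 1/(1+e^{1.0701}) = 0.2554
P_2 = 1/(1+e^{1.3320}) = 0.2088
L = P_1 × (1−P_2) = 0.2554 × 0.7912 = 0.20205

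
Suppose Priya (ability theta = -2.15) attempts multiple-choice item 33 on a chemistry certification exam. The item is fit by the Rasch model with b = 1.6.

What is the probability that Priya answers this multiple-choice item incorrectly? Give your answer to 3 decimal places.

0.977

P(theta) = 1 / (1 + exp(−(theta − b)))
Exponent: (-2.15 − 1.6) = -3.7500
1/(1 + e^{3.7500}) = 0.0230
P = 0.0230
P(incorrect) = 1 − 0.0230 = 0.9770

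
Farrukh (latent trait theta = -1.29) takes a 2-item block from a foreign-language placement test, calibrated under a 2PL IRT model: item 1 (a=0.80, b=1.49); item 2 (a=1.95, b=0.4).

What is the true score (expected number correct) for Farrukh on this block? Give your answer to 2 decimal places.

0.13

P(theta) = 1 / (1 + exp(−a(theta − b)))
P_1 = 1/(1+e^{2.2240}) = 0.0976
P_2 = 1/(1+e^{3.2955}) = 0.0357
E[score] = 0.0976 + 0.0357 = 0.1333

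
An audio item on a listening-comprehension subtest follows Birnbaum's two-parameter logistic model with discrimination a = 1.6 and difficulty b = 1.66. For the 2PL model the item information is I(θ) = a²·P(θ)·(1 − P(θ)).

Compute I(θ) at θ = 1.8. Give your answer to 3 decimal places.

0.632

P = 1/(1+e^{-0.2240}) = 0.5558
P(1−P) = 0.5558 × 0.4442 = 0.2469
I = a² × P(1−P) = 1.6² × 0.2469 = 0.63204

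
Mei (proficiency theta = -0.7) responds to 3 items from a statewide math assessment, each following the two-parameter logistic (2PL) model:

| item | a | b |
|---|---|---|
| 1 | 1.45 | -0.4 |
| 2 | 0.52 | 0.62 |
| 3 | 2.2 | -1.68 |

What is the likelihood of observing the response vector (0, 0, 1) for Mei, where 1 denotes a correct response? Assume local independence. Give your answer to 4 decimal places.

0.3619

P(theta) = 1 / (1 + exp(−a(theta − b)))
P_1 = 1/(1+e^{0.4350}) = 0.3929
P_2 = 1/(1+e^{0.6864}) = 0.3348
P_3 = 1/(1+e^{-2.1560}) = 0.8962
L = (1−P_1) × (1−P_2) × P_3 = 0.6071 × 0.6652 × 0.8962 = 0.36190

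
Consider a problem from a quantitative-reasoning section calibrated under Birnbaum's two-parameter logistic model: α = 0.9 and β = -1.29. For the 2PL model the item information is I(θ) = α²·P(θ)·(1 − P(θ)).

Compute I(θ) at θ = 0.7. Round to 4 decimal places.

0.0992

P = 1/(1+e^{-1.7910}) = 0.8570
P(1−P) = 0.8570 × 0.1430 = 0.1225
I = α² × P(1−P) = 0.9² × 0.1225 = 0.09924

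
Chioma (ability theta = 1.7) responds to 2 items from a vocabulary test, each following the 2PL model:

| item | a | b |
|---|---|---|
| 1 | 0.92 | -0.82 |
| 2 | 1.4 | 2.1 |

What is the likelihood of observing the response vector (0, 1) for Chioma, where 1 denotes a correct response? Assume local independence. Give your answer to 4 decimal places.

P(theta) = 1 / (1 + exp(−a(theta − b)))
P_1 = 1/(1+e^{-2.3184}) = 0.9104
P_2 = 1/(1+e^{0.5600}) = 0.3635
L = (1−P_1) × P_2 = 0.0896 × 0.3635 = 0.03258

0.0326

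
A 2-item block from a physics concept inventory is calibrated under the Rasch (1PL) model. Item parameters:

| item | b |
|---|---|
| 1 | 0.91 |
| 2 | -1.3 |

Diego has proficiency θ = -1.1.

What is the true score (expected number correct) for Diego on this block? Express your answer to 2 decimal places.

P(θ) = 1 / (1 + exp(−(θ − b)))
P_1 = 1/(1+e^{2.0100}) = 0.1182
P_2 = 1/(1+e^{-0.2000}) = 0.5498
E[score] = 0.1182 + 0.5498 = 0.6680

0.67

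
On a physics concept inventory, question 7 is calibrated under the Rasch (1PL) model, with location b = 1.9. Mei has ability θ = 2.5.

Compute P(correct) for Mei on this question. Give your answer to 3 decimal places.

P(θ) = 1 / (1 + exp(−(θ − b)))
Exponent: (2.5 − 1.9) = 0.6000
1/(1 + e^{-0.6000}) = 0.6457
P = 0.6457

0.646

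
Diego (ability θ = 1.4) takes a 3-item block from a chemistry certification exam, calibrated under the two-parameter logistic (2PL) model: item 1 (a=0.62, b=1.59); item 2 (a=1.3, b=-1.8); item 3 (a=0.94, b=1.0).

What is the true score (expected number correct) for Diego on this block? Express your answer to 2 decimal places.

2.05

P(θ) = 1 / (1 + exp(−a(θ − b)))
P_1 = 1/(1+e^{0.1178}) = 0.4706
P_2 = 1/(1+e^{-4.1600}) = 0.9846
P_3 = 1/(1+e^{-0.3760}) = 0.5929
E[score] = 0.4706 + 0.9846 + 0.5929 = 2.0481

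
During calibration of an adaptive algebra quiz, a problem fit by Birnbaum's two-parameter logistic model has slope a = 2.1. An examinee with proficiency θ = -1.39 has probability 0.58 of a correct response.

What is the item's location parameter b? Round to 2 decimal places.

P(θ) = 1 / (1 + exp(−a(θ − b)))
logit(0.58) = ln(0.58/0.42) = 0.3228
b = θ − logit/(a) = -1.39 − 0.3228/2.1000 = -1.5437

-1.54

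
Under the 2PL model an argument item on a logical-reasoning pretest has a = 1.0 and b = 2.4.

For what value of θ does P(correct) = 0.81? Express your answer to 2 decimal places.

3.85

P(θ) = 1 / (1 + exp(−a(θ − b)))
logit = ln(0.8100/0.1900) = 1.4500
θ = b + logit/(a) = 2.4 + 1.4500/1.0000 = 3.8500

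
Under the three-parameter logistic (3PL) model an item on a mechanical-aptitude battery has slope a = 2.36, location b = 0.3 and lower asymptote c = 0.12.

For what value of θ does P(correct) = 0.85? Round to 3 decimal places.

0.971

P(θ) = c + (1 − c) · 1 / (1 + exp(−a(θ − b)))
Remove guessing floor: (0.85 − 0.12)/(1 − 0.12) = 0.8295
logit = ln(0.8295/0.1705) = 1.5824
θ = b + logit/(a) = 0.3 + 1.5824/2.3600 = 0.9705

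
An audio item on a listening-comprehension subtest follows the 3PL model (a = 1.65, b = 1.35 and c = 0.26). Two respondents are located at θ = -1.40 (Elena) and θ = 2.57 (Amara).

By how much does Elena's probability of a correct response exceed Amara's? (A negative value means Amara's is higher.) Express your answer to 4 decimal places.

P(θ) = c + (1 − c) · 1 / (1 + exp(−a(θ − b)))
P(Elena) = 0.2678  [exponent -4.5375]
P(Amara) = 0.9128  [exponent 2.0130]
Difference = 0.2678 − 0.9128 = -0.6450

-0.6450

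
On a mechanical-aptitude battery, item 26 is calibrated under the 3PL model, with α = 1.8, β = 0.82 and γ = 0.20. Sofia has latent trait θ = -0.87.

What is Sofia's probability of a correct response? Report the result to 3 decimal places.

0.236

P(θ) = γ + (1 − γ) · 1 / (1 + exp(−α(θ − β)))
Exponent: 1.8 × (-0.87 − 0.82) = -3.0420
1/(1 + e^{3.0420}) = 0.0456
P = 0.20 + 0.80 × 0.0456 = 0.2365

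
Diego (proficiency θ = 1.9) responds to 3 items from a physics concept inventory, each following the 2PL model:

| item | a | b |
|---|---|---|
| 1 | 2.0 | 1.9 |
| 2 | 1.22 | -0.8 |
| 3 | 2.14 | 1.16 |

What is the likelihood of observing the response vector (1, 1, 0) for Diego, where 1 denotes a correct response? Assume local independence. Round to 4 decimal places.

P(θ) = 1 / (1 + exp(−a(θ − b)))
P_1 = 1/(1+e^{0.0000}) = 0.5000
P_2 = 1/(1+e^{-3.2940}) = 0.9642
P_3 = 1/(1+e^{-1.5836}) = 0.8297
L = P_1 × P_2 × (1−P_3) = 0.5000 × 0.9642 × 0.1703 = 0.08210

0.0821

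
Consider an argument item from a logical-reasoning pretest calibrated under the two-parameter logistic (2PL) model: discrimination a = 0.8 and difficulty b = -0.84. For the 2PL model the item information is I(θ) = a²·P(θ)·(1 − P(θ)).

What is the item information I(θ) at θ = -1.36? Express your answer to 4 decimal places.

0.1533

P = 1/(1+e^{0.4160}) = 0.3975
P(1−P) = 0.3975 × 0.6025 = 0.2395
I = a² × P(1−P) = 0.8² × 0.2395 = 0.15327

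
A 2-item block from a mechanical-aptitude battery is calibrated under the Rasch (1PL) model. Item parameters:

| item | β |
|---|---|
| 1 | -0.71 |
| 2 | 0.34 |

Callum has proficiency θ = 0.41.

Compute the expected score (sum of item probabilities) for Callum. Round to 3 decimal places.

P(θ) = 1 / (1 + exp(−(θ − β)))
P_1 = 1/(1+e^{-1.1200}) = 0.7540
P_2 = 1/(1+e^{-0.0700}) = 0.5175
E[score] = 0.7540 + 0.5175 = 1.2715

1.271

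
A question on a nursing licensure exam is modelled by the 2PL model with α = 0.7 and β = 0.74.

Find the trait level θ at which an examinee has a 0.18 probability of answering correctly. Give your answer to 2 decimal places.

-1.43

P(θ) = 1 / (1 + exp(−α(θ − β)))
logit = ln(0.1800/0.8200) = -1.5163
θ = β + logit/(α) = 0.74 + (-1.5163)/0.7000 = -1.4262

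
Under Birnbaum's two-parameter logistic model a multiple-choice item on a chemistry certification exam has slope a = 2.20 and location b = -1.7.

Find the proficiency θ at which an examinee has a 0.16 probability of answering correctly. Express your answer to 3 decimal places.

-2.454

P(θ) = 1 / (1 + exp(−a(θ − b)))
logit = ln(0.1600/0.8400) = -1.6582
θ = b + logit/(a) = -1.7 + (-1.6582)/2.2000 = -2.4537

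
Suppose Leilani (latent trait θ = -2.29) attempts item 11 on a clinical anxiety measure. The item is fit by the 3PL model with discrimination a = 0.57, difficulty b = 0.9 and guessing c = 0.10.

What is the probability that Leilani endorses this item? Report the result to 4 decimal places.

0.2257

P(θ) = c + (1 − c) · 1 / (1 + exp(−a(θ − b)))
Exponent: 0.57 × (-2.29 − 0.9) = -1.8183
1/(1 + e^{1.8183}) = 0.1396
P = 0.10 + 0.90 × 0.1396 = 0.2257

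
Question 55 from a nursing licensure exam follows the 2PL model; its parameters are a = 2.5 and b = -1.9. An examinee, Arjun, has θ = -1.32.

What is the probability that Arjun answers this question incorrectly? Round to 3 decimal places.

P(θ) = 1 / (1 + exp(−a(θ − b)))
Exponent: 2.5 × (-1.32 − (-1.9)) = 1.4500
1/(1 + e^{-1.4500}) = 0.8100
P(incorrect) = 1 − 0.8100 = 0.1900

0.190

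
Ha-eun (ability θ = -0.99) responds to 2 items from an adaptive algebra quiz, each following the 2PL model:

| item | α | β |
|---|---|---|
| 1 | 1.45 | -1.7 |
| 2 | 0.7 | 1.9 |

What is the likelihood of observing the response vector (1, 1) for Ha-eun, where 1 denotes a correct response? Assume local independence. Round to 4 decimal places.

0.0861

P(θ) = 1 / (1 + exp(−α(θ − β)))
P_1 = 1/(1+e^{-1.0295}) = 0.7368
P_2 = 1/(1+e^{2.0230}) = 0.1168
L = P_1 × P_2 = 0.7368 × 0.1168 = 0.08607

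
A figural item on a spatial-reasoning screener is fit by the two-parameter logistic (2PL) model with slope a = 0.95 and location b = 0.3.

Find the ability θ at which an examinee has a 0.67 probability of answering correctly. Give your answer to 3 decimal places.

1.045

P(θ) = 1 / (1 + exp(−a(θ − b)))
logit = ln(0.6700/0.3300) = 0.7082
θ = b + logit/(a) = 0.3 + 0.7082/0.9500 = 1.0455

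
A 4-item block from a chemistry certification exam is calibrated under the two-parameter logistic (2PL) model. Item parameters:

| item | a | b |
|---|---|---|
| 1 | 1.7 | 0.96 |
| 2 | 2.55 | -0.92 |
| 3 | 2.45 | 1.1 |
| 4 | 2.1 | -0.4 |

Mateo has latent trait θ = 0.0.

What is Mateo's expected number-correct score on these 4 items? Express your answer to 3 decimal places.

1.838

P(θ) = 1 / (1 + exp(−a(θ − b)))
P_1 = 1/(1+e^{1.6320}) = 0.1636
P_2 = 1/(1+e^{-2.3460}) = 0.9126
P_3 = 1/(1+e^{2.6950}) = 0.0633
P_4 = 1/(1+e^{-0.8400}) = 0.6985
E[score] = 0.1636 + 0.9126 + 0.0633 + 0.6985 = 1.8379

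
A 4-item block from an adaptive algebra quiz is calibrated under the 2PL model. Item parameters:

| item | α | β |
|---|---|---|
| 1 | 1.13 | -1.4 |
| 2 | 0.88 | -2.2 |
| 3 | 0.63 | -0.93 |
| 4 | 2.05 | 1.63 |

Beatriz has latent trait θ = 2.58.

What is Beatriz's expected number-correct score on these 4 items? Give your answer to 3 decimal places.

3.751

P(θ) = 1 / (1 + exp(−α(θ − β)))
P_1 = 1/(1+e^{-4.4974}) = 0.9890
P_2 = 1/(1+e^{-4.2064}) = 0.9853
P_3 = 1/(1+e^{-2.2113}) = 0.9013
P_4 = 1/(1+e^{-1.9475}) = 0.8752
E[score] = 0.9890 + 0.9853 + 0.9013 + 0.8752 = 3.7507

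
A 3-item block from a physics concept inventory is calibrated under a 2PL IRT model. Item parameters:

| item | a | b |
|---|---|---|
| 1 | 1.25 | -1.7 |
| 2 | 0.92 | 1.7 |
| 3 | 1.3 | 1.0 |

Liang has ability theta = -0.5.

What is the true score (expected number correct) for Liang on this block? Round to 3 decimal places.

P(theta) = 1 / (1 + exp(−a(theta − b)))
P_1 = 1/(1+e^{-1.5000}) = 0.8176
P_2 = 1/(1+e^{2.0240}) = 0.1167
P_3 = 1/(1+e^{1.9500}) = 0.1246
E[score] = 0.8176 + 0.1167 + 0.1246 = 1.0588

1.059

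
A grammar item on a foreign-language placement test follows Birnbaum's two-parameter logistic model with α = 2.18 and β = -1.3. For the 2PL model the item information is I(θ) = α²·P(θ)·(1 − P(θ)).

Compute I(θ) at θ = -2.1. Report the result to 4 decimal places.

P = 1/(1+e^{1.7440}) = 0.1488
P(1−P) = 0.1488 × 0.8512 = 0.1267
I = α² × P(1−P) = 2.18² × 0.1267 = 0.60195

0.6020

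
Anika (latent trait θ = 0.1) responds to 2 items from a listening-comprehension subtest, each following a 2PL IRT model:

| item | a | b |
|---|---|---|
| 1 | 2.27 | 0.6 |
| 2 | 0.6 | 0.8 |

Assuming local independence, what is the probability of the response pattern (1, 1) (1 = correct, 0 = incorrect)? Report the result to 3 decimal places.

P(θ) = 1 / (1 + exp(−a(θ − b)))
P_1 = 1/(1+e^{1.1350}) = 0.2432
P_2 = 1/(1+e^{0.4200}) = 0.3965
L = P_1 × P_2 = 0.2432 × 0.3965 = 0.09645

0.096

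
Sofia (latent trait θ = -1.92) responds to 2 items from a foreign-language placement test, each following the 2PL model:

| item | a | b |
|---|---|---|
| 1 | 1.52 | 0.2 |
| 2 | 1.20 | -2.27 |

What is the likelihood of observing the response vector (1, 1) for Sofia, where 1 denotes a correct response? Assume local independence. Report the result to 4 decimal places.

0.0231

P(θ) = 1 / (1 + exp(−a(θ − b)))
P_1 = 1/(1+e^{3.2224}) = 0.0383
P_2 = 1/(1+e^{-0.4200}) = 0.6035
L = P_1 × P_2 = 0.0383 × 0.6035 = 0.02313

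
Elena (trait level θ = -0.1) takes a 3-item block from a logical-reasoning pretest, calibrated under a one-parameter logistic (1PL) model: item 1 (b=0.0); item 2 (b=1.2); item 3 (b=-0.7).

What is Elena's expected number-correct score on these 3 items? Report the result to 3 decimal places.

1.335

P(θ) = 1 / (1 + exp(−(θ − b)))
P_1 = 1/(1+e^{0.1000}) = 0.4750
P_2 = 1/(1+e^{1.3000}) = 0.2142
P_3 = 1/(1+e^{-0.6000}) = 0.6457
E[score] = 0.4750 + 0.2142 + 0.6457 = 1.3348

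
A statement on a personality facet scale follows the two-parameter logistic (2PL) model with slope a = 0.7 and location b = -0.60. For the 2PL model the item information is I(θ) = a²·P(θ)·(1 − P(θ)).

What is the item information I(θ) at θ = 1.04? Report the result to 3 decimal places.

0.090

P = 1/(1+e^{-1.1480}) = 0.7591
P(1−P) = 0.7591 × 0.2409 = 0.1828
I = a² × P(1−P) = 0.7² × 0.1828 = 0.08959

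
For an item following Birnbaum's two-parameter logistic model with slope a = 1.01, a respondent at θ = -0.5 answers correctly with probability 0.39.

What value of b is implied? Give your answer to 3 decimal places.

-0.057

P(θ) = 1 / (1 + exp(−a(θ − b)))
logit(0.39) = ln(0.39/0.61) = -0.4473
b = θ − logit/(a) = -0.5 − (-0.4473)/1.0100 = -0.0571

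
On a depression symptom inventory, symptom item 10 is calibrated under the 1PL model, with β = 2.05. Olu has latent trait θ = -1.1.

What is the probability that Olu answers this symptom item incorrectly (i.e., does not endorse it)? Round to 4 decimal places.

P(θ) = 1 / (1 + exp(−(θ − β)))
Exponent: (-1.1 − 2.05) = -3.1500
1/(1 + e^{3.1500}) = 0.0411
P = 0.0411
P(incorrect) = 1 − 0.0411 = 0.9589

0.9589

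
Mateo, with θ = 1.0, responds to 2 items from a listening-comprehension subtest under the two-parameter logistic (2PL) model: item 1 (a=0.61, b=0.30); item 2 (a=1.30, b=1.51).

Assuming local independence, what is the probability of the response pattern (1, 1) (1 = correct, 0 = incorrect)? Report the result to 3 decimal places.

P(θ) = 1 / (1 + exp(−a(θ − b)))
P_1 = 1/(1+e^{-0.4270}) = 0.6052
P_2 = 1/(1+e^{0.6630}) = 0.3401
L = P_1 × P_2 = 0.6052 × 0.3401 = 0.20579

0.206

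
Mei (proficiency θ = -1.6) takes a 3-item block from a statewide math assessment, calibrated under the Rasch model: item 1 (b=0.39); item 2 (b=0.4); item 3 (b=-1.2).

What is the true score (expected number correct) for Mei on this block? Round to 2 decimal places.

P(θ) = 1 / (1 + exp(−(θ − b)))
P_1 = 1/(1+e^{1.9900}) = 0.1203
P_2 = 1/(1+e^{2.0000}) = 0.1192
P_3 = 1/(1+e^{0.4000}) = 0.4013
E[score] = 0.1203 + 0.1192 + 0.4013 = 0.6408

0.64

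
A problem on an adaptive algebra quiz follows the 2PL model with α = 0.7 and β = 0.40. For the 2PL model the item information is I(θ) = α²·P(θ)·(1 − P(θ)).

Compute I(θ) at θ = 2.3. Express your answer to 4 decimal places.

0.0811

P = 1/(1+e^{-1.3300}) = 0.7908
P(1−P) = 0.7908 × 0.2092 = 0.1654
I = α² × P(1−P) = 0.7² × 0.1654 = 0.08105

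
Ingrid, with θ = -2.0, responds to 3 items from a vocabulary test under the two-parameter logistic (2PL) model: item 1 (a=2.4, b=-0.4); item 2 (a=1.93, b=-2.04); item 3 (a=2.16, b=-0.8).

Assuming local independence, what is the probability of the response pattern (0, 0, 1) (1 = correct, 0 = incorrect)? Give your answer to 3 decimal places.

0.033

P(θ) = 1 / (1 + exp(−a(θ − b)))
P_1 = 1/(1+e^{3.8400}) = 0.0210
P_2 = 1/(1+e^{-0.0772}) = 0.5193
P_3 = 1/(1+e^{2.5920}) = 0.0697
L = (1−P_1) × (1−P_2) × P_3 = 0.9790 × 0.4807 × 0.0697 = 0.03278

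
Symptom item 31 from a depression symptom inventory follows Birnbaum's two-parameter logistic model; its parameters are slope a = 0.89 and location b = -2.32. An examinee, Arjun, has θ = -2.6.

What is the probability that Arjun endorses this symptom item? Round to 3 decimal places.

P(θ) = 1 / (1 + exp(−a(θ − b)))
Exponent: 0.89 × (-2.6 − (-2.32)) = -0.2492
1/(1 + e^{0.2492}) = 0.4380

0.438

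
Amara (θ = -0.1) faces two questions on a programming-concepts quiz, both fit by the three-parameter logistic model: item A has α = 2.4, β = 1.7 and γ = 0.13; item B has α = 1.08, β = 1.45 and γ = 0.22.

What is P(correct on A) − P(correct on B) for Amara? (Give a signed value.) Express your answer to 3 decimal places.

P(θ) = γ + (1 − γ) · 1 / (1 + exp(−α(θ − β)))
P_A = 0.1414
P_B = 0.3432
P_A − P_B = -0.2017

-0.202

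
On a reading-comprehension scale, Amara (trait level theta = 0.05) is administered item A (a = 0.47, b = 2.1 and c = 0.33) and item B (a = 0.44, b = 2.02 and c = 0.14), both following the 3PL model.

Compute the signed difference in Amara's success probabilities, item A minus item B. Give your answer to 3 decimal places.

0.121

P(theta) = c + (1 − c) · 1 / (1 + exp(−a(theta − b)))
P_A = 0.5150
P_B = 0.3945
P_A − P_B = 0.1205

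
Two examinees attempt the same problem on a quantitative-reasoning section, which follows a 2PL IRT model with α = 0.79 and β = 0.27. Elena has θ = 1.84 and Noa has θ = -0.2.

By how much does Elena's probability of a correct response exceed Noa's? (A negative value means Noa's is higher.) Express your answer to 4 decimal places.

0.3674

P(θ) = 1 / (1 + exp(−α(θ − β)))
P(Elena) = 0.7756  [exponent 1.2403]
P(Noa) = 0.4082  [exponent -0.3713]
Difference = 0.7756 − 0.4082 = 0.3674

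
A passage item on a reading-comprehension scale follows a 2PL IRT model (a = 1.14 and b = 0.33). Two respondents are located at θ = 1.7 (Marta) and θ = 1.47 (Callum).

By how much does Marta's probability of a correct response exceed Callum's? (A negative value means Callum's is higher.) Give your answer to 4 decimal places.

P(θ) = 1 / (1 + exp(−a(θ − b)))
P(Marta) = 0.8266  [exponent 1.5618]
P(Callum) = 0.7858  [exponent 1.2996]
Difference = 0.8266 − 0.7858 = 0.0408

0.0408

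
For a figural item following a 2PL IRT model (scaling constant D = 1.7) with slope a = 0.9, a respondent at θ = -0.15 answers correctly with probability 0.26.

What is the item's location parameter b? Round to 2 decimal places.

0.53

P(θ) = 1 / (1 + exp(−D·a(θ − b)))
logit(0.26) = ln(0.26/0.74) = -1.0460
b = θ − logit/(1.7·a) = -0.15 − (-1.0460)/1.5300 = 0.5336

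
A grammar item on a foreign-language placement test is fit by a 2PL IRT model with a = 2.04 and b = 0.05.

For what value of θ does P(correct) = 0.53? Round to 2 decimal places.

0.11

P(θ) = 1 / (1 + exp(−a(θ − b)))
logit = ln(0.5300/0.4700) = 0.1201
θ = b + logit/(a) = 0.05 + 0.1201/2.0400 = 0.1089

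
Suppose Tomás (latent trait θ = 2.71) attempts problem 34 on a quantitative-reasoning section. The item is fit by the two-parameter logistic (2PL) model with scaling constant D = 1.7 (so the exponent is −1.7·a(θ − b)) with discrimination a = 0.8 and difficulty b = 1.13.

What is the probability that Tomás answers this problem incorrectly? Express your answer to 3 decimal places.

0.104

P(θ) = 1 / (1 + exp(−D·a(θ − b)))
Exponent: 1.7 × 0.8 × (2.71 − 1.13) = 2.1488
1/(1 + e^{-2.1488}) = 0.8956
P = 0.8956
P(incorrect) = 1 − 0.8956 = 0.1044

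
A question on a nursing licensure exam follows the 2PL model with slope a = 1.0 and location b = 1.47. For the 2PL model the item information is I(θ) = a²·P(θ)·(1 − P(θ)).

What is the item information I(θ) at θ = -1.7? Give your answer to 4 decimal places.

0.0387

P = 1/(1+e^{3.1700}) = 0.0403
P(1−P) = 0.0403 × 0.9597 = 0.0387
I = a² × P(1−P) = 1.0² × 0.0387 = 0.03869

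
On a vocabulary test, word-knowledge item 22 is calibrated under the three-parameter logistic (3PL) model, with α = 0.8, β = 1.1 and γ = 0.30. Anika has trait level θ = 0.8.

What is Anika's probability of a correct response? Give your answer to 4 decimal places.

P(θ) = γ + (1 − γ) · 1 / (1 + exp(−α(θ − β)))
Exponent: 0.8 × (0.8 − 1.1) = -0.2400
1/(1 + e^{0.2400}) = 0.4403
P = 0.30 + 0.70 × 0.4403 = 0.6082

0.6082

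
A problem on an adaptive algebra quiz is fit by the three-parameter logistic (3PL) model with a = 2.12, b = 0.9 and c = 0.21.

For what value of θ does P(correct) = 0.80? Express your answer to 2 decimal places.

P(θ) = c + (1 − c) · 1 / (1 + exp(−a(θ − b)))
Remove guessing floor: (0.80 − 0.21)/(1 − 0.21) = 0.7468
logit = ln(0.7468/0.2532) = 1.0818
θ = b + logit/(a) = 0.9 + 1.0818/2.1200 = 1.4103

1.41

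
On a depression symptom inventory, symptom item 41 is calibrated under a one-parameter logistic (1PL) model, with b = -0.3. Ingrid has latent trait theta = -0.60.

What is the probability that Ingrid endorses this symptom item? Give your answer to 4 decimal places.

P(theta) = 1 / (1 + exp(−(theta − b)))
Exponent: (-0.60 − (-0.3)) = -0.3000
1/(1 + e^{0.3000}) = 0.4256
P = 0.4256

0.4256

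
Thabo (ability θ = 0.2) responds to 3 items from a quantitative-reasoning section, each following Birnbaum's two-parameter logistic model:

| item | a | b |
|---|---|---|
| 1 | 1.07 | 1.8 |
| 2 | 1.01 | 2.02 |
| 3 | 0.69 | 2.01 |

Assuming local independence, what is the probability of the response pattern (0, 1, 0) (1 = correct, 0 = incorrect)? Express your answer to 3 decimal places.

P(θ) = 1 / (1 + exp(−a(θ − b)))
P_1 = 1/(1+e^{1.7120}) = 0.1529
P_2 = 1/(1+e^{1.8382}) = 0.1373
P_3 = 1/(1+e^{1.2489}) = 0.2229
L = (1−P_1) × P_2 × (1−P_3) = 0.8471 × 0.1373 × 0.7771 = 0.09036

0.090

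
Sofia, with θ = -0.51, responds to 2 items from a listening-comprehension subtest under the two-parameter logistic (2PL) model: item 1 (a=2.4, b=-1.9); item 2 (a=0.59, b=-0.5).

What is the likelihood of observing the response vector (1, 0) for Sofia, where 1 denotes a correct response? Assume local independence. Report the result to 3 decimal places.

P(θ) = 1 / (1 + exp(−a(θ − b)))
P_1 = 1/(1+e^{-3.3360}) = 0.9656
P_2 = 1/(1+e^{0.0059}) = 0.4985
L = P_1 × (1−P_2) = 0.9656 × 0.5015 = 0.48425

0.484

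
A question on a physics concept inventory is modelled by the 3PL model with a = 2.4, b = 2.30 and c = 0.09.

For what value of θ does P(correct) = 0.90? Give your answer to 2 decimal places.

P(θ) = c + (1 − c) · 1 / (1 + exp(−a(θ − b)))
Remove guessing floor: (0.90 − 0.09)/(1 − 0.09) = 0.8901
logit = ln(0.8901/0.1099) = 2.0919
θ = b + logit/(a) = 2.30 + 2.0919/2.4000 = 3.1716

3.17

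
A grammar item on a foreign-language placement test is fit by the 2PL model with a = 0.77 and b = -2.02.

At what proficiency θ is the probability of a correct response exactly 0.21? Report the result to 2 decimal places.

P(θ) = 1 / (1 + exp(−a(θ − b)))
logit = ln(0.2100/0.7900) = -1.3249
θ = b + logit/(a) = -2.02 + (-1.3249)/0.7700 = -3.7407

-3.74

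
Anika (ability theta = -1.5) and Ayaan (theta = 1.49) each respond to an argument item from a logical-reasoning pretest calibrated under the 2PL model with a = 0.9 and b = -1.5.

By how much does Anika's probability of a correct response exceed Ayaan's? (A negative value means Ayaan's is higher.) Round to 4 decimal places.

-0.4365

P(theta) = 1 / (1 + exp(−a(theta − b)))
P(Anika) = 0.5000  [exponent 0.0000]
P(Ayaan) = 0.9365  [exponent 2.6910]
Difference = 0.5000 − 0.9365 = -0.4365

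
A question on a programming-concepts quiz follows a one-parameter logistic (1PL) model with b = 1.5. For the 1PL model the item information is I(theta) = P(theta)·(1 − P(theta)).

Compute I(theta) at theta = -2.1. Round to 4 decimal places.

0.0259

P = 1/(1+e^{3.6000}) = 0.0266
P(1−P) = 0.0266 × 0.9734 = 0.0259
I = P(1−P) = 0.02589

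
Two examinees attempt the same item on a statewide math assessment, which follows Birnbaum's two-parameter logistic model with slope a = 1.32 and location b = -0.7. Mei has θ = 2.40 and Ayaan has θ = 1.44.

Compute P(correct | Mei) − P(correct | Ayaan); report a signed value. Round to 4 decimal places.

P(θ) = 1 / (1 + exp(−a(θ − b)))
P(Mei) = 0.9836  [exponent 4.0920]
P(Ayaan) = 0.9440  [exponent 2.8248]
Difference = 0.9836 − 0.9440 = 0.0396

0.0396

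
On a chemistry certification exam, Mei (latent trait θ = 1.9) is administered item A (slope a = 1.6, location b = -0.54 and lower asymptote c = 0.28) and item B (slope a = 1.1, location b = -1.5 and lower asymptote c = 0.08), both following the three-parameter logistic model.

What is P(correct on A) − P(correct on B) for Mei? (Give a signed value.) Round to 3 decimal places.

P(θ) = c + (1 − c) · 1 / (1 + exp(−a(θ − b)))
P_A = 0.9858
P_B = 0.9787
P_A − P_B = 0.0071

0.007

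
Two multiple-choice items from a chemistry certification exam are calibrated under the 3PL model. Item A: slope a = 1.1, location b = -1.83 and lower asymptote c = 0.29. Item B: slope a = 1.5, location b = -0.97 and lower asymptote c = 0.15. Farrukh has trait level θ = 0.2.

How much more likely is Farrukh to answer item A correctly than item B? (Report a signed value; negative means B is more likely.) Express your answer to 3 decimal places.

0.057

P(θ) = c + (1 − c) · 1 / (1 + exp(−a(θ − b)))
P_A = 0.9313
P_B = 0.8747
P_A − P_B = 0.0566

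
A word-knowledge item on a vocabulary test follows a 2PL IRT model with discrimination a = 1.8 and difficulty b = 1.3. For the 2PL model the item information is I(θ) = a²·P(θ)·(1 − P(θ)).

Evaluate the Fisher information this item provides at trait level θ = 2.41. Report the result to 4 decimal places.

0.3407

P = 1/(1+e^{-1.9980}) = 0.8806
P(1−P) = 0.8806 × 0.1194 = 0.1052
I = a² × P(1−P) = 1.8² × 0.1052 = 0.34070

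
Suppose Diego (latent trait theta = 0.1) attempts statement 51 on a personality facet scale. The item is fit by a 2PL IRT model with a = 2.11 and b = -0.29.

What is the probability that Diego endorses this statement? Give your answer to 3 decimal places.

0.695

P(theta) = 1 / (1 + exp(−a(theta − b)))
Exponent: 2.11 × (0.1 − (-0.29)) = 0.8229
1/(1 + e^{-0.8229}) = 0.6949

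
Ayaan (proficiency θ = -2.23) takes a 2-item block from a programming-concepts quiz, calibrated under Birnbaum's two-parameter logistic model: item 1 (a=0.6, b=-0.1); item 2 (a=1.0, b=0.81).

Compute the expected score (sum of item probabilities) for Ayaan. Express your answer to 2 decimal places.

0.26

P(θ) = 1 / (1 + exp(−a(θ − b)))
P_1 = 1/(1+e^{1.2780}) = 0.2179
P_2 = 1/(1+e^{3.0400}) = 0.0457
E[score] = 0.2179 + 0.0457 = 0.2635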